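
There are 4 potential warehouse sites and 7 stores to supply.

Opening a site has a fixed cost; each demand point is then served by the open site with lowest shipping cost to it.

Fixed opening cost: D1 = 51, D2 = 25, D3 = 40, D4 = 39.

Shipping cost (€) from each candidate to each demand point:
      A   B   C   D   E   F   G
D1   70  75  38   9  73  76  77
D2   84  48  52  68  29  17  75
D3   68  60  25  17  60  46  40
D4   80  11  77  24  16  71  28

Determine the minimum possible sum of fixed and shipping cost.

286

Open {D2, D3, D4}: assign each demand point to its cheapest open site.
  A→D3 68, B→D4 11, C→D3 25, D→D3 17, E→D4 16, F→D2 17, G→D4 28
  shipping cost 182, fixed 104 → total 286.
Compare {D3, D4}: shipping cost 211 + fixed 79 = 290.
Compare {D2, D4}: shipping cost 228 + fixed 64 = 292.
Compare {D1, D2, D4}: shipping cost 189 + fixed 115 = 304.
All other subsets cost ≥ 290. Minimum total cost: 286.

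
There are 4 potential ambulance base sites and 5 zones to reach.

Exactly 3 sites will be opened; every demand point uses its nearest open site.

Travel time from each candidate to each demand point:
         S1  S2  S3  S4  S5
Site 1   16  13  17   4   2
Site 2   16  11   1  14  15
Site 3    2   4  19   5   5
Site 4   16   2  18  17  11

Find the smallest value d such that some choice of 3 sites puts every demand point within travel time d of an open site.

4

Open {Site 1, Site 2, Site 3}.
  Farthest demand point is S2 at travel time 4 (to Site 3); all others are ≤ 4.
With {Site 2, Site 3, Site 4} the worst case is 5.
With {Site 1, Site 2, Site 4} the worst case is 16.
No size-3 selection achieves below 4.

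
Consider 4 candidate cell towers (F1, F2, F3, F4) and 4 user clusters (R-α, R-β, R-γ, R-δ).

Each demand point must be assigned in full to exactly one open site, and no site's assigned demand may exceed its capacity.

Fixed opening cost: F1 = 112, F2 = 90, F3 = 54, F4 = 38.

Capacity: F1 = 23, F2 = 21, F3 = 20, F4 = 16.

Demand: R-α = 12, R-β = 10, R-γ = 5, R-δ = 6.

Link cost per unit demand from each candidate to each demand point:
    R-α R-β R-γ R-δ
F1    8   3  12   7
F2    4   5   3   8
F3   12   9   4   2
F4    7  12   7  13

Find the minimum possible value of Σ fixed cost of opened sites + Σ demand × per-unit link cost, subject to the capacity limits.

Open {F2, F3}; cheapest assignment that respects the capacities:
  F2 (cap 21, load 17): R-α, R-γ — cost 12×4 + 5×3 = 63
  F3 (cap 20, load 16): R-β, R-δ — cost 10×9 + 6×2 = 102
  Shipping 165, fixed 144 → total 309.
  Any other capacity-feasible assignment to {F2, F3} ships for at least 165.
Compare {F1, F3}: its best feasible assignment gives total 324.
Compare {F2, F4}: its best feasible assignment gives total 325.
Every other set of open sites that can feasibly serve all demand totals ≥ 324 even under its best assignment. Minimum: 309.

309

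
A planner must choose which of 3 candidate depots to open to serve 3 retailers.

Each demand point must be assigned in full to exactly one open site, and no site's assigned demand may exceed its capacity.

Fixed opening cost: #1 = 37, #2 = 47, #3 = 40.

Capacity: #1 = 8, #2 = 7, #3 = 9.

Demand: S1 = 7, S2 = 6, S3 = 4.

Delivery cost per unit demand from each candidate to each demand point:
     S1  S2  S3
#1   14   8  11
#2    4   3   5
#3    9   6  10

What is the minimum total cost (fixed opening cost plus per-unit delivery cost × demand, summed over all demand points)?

Open {#1, #2, #3}; cheapest assignment that respects the capacities:
  #1 (cap 8, load 4): S3 — cost 4×11 = 44
  #2 (cap 7, load 7): S1 — cost 7×4 = 28
  #3 (cap 9, load 6): S2 — cost 6×6 = 36
  Shipping 108, fixed 124 → total 232.
  Any other capacity-feasible assignment to {#1, #2, #3} ships for at least 108.
Total demand is 17; every other set of sites either has combined capacity below 17 or cannot fit the demands without splitting one across sites, so {#1, #2, #3} is the only feasible choice of open sites. Minimum: 232.

232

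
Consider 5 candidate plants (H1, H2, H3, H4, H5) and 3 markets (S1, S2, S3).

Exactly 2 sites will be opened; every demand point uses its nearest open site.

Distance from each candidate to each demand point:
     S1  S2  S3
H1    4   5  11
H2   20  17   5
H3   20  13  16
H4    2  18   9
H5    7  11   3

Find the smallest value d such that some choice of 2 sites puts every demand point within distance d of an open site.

Open {H1, H2}.
  Farthest demand point is S2 at distance 5 (to H1); all others are ≤ 5.
With {H1, H5} the worst case is 5.
With {H1, H4} the worst case is 9.
No size-2 selection achieves below 5.

5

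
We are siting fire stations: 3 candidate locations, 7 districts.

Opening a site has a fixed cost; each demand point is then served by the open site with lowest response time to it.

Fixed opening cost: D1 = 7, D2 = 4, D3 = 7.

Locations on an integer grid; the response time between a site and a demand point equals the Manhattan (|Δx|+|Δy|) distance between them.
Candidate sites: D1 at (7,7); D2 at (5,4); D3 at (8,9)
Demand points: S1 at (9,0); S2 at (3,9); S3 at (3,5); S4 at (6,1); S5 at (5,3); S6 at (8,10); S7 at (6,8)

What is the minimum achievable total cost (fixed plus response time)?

Open {D2, D3}: assign each demand point to its cheapest open site.
  S1→D2 8, S2→D3 5, S3→D2 3, S4→D2 4, S5→D2 1, S6→D3 1, S7→D3 3
  response time 25, fixed 11 → total 36.
Compare {D1, D2}: response time 28 + fixed 11 = 39.
Compare {D2}: response time 37 + fixed 4 = 41.
Compare {D1, D2, D3}: response time 24 + fixed 18 = 42.
All other subsets cost ≥ 39. Minimum total cost: 36.

36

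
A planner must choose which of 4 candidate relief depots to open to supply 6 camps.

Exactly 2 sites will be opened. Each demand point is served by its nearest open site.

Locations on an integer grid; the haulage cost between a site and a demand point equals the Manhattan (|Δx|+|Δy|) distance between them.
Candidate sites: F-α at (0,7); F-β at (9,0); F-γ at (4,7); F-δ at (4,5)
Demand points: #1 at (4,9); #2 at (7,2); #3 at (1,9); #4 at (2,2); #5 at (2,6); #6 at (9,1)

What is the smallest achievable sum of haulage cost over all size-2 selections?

Open {F-β, F-γ}.
  #1→F-γ 2, #2→F-β 4, #3→F-γ 5, #4→F-γ 7, #5→F-γ 3, #6→F-β 1  ⇒ total 22.
Compare {F-α, F-β}: total 24.
Compare {F-β, F-δ}: total 24.
No size-2 selection does better; minimum is 22.

22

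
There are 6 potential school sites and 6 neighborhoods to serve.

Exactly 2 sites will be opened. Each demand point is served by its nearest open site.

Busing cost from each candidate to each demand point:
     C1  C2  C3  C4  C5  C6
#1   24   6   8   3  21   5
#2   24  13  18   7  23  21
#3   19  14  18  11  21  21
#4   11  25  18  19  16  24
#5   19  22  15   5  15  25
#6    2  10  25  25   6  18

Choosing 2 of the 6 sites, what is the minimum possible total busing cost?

Open {#1, #6}.
  C1→#6 2, C2→#1 6, C3→#1 8, C4→#1 3, C5→#6 6, C6→#1 5  ⇒ total 30.
Compare {#1, #4}: total 49.
Compare {#1, #5}: total 56.
No size-2 selection does better; minimum is 30.

30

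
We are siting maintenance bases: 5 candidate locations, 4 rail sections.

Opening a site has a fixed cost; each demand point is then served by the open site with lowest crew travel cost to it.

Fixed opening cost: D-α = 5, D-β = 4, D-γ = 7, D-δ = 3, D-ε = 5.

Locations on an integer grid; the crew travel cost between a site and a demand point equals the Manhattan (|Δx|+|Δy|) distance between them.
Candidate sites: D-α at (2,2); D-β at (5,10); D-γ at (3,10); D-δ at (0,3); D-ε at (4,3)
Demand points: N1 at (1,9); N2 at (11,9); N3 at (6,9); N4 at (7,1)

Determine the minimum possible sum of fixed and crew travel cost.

28

Open {D-β, D-ε}: assign each demand point to its cheapest open site.
  N1→D-β 5, N2→D-β 7, N3→D-β 2, N4→D-ε 5
  crew travel cost 19, fixed 9 → total 28.
Compare {D-β}: crew travel cost 25 + fixed 4 = 29.
Compare {D-α, D-β}: crew travel cost 20 + fixed 9 = 29.
Compare {D-β, D-δ}: crew travel cost 23 + fixed 7 = 30.
All other subsets cost ≥ 29. Minimum total cost: 28.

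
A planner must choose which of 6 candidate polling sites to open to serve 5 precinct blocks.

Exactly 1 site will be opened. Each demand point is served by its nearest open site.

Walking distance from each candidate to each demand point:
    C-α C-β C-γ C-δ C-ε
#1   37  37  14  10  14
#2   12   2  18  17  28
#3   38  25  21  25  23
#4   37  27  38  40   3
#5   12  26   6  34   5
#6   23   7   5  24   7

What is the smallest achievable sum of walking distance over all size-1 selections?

Open {#6}.
  C-α→#6 23, C-β→#6 7, C-γ→#6 5, C-δ→#6 24, C-ε→#6 7  ⇒ total 66.
Compare {#2}: total 77.
Compare {#5}: total 83.
No size-1 selection does better; minimum is 66.

66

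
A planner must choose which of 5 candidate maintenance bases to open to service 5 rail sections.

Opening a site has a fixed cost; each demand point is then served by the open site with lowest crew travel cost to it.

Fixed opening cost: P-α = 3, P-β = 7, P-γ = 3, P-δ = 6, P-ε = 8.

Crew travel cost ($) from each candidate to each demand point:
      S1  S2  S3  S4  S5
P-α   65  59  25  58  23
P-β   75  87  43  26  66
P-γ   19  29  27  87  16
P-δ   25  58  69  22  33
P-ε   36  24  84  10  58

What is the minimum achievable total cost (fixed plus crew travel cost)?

107

Open {P-γ, P-ε}: assign each demand point to its cheapest open site.
  S1→P-γ 19, S2→P-ε 24, S3→P-γ 27, S4→P-ε 10, S5→P-γ 16
  crew travel cost 96, fixed 11 → total 107.
Compare {P-α, P-γ, P-ε}: crew travel cost 94 + fixed 14 = 108.
Compare {P-γ, P-δ, P-ε}: crew travel cost 96 + fixed 17 = 113.
Compare {P-β, P-γ, P-ε}: crew travel cost 96 + fixed 18 = 114.
All other subsets cost ≥ 108. Minimum total cost: 107.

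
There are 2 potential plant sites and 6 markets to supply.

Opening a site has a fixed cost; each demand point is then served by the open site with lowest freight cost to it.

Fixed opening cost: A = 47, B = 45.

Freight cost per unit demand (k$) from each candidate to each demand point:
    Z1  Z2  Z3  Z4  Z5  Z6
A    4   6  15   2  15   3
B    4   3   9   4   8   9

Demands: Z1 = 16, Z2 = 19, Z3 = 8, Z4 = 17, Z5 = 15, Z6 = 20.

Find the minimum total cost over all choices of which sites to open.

499

Open {A, B}: assign each demand point to its cheapest open site.
  Z1→A 16×4=64, Z2→B 19×3=57, Z3→B 8×9=72, Z4→A 17×2=34, Z5→B 15×8=120, Z6→A 20×3=60
  freight cost 407, fixed 92 → total 499.
Compare {B}: freight cost 561 + fixed 45 = 606.
Compare {A}: freight cost 617 + fixed 47 = 664.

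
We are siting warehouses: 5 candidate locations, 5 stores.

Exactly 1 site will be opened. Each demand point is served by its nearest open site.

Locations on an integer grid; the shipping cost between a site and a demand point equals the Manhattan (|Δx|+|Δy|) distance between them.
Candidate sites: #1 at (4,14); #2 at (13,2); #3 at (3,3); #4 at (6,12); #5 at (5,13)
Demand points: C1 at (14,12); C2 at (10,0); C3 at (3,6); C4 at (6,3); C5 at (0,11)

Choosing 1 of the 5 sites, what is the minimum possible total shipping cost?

47

Open {#3}.
  C1→#3 20, C2→#3 10, C3→#3 3, C4→#3 3, C5→#3 11  ⇒ total 47.
Compare {#4}: total 49.
Compare {#5}: total 55.
No size-1 selection does better; minimum is 47.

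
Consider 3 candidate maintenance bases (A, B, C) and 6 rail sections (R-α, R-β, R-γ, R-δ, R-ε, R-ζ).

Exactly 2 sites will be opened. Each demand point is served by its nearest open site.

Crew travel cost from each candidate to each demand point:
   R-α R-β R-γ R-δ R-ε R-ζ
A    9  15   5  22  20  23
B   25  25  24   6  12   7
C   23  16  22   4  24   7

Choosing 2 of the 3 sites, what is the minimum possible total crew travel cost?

Open {A, B}.
  R-α→A 9, R-β→A 15, R-γ→A 5, R-δ→B 6, R-ε→B 12, R-ζ→B 7  ⇒ total 54.
Compare {A, C}: total 60.
Compare {B, C}: total 84.

54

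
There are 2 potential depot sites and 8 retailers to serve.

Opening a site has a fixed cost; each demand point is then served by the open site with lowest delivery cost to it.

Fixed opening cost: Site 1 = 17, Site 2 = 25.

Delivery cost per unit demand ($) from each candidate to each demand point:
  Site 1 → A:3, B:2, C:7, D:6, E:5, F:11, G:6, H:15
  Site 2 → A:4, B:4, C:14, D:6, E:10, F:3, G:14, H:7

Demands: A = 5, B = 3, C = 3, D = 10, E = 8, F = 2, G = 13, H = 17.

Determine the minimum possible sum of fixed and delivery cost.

Open {Site 1, Site 2}: assign each demand point to its cheapest open site.
  A→Site 1 5×3=15, B→Site 1 3×2=6, C→Site 1 3×7=21, D→Site 1 10×6=60, E→Site 1 8×5=40, F→Site 2 2×3=6, G→Site 1 13×6=78, H→Site 2 17×7=119
  delivery cost 345, fixed 42 → total 387.
Compare {Site 1}: delivery cost 497 + fixed 17 = 514.
Compare {Site 2}: delivery cost 521 + fixed 25 = 546.

387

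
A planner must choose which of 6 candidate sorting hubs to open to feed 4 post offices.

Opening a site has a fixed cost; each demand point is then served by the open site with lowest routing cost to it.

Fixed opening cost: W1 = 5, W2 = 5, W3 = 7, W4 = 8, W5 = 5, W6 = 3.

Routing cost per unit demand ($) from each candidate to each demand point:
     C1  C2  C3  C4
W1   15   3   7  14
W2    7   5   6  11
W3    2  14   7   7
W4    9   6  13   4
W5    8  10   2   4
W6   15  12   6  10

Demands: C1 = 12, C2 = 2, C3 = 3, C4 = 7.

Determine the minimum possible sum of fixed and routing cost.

Open {W1, W3, W5}: assign each demand point to its cheapest open site.
  C1→W3 12×2=24, C2→W1 2×3=6, C3→W5 3×2=6, C4→W5 7×4=28
  routing cost 64, fixed 17 → total 81.
Compare {W1, W3, W5, W6}: routing cost 64 + fixed 20 = 84.
Compare {W2, W3, W5}: routing cost 68 + fixed 17 = 85.
Compare {W1, W2, W3, W5}: routing cost 64 + fixed 22 = 86.
All other subsets cost ≥ 84. Minimum total cost: 81.

81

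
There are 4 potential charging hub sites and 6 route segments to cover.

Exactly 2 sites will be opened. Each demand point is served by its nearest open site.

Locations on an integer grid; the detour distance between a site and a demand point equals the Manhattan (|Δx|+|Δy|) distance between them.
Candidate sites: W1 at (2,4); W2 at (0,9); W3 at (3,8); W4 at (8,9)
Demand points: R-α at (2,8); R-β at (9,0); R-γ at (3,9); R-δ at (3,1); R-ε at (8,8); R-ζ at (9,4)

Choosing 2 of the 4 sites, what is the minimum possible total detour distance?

26

Open {W3, W4}.
  R-α→W3 1, R-β→W4 10, R-γ→W3 1, R-δ→W3 7, R-ε→W4 1, R-ζ→W4 6  ⇒ total 26.
Compare {W1, W3}: total 29.
Compare {W1, W4}: total 30.
No size-2 selection does better; minimum is 26.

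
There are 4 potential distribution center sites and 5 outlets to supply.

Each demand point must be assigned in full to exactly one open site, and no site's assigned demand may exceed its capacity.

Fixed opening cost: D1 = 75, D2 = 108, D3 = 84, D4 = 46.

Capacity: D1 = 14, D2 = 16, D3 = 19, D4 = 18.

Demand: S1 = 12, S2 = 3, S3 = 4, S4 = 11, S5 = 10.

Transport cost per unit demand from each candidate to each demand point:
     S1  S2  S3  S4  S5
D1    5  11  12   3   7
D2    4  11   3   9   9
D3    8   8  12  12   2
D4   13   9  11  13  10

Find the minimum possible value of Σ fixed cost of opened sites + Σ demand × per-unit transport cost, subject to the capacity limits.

404

Open {D1, D2, D3}; cheapest assignment that respects the capacities:
  D1 (cap 14, load 11): S4 — cost 11×3 = 33
  D2 (cap 16, load 16): S1, S3 — cost 12×4 + 4×3 = 60
  D3 (cap 19, load 13): S2, S5 — cost 3×8 + 10×2 = 44
  Shipping 137, fixed 267 → total 404.
  Any other capacity-feasible assignment to {D1, D2, D3} ships for at least 137.
Compare {D1, D2, D4}: its best feasible assignment gives total 449.
Compare {D1, D2, D3, D4}: its best feasible assignment gives total 450.
Every other set of open sites that can feasibly serve all demand totals ≥ 449 even under its best assignment. Minimum: 404.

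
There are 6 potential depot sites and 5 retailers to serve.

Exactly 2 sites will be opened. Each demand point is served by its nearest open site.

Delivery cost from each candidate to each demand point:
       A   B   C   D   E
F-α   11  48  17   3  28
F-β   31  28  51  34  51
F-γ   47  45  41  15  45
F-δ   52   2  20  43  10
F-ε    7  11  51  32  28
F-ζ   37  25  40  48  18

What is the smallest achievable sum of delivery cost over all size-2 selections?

Open {F-α, F-δ}.
  A→F-α 11, B→F-δ 2, C→F-α 17, D→F-α 3, E→F-δ 10  ⇒ total 43.
Compare {F-α, F-ε}: total 66.
Compare {F-δ, F-ε}: total 71.
No size-2 selection does better; minimum is 43.

43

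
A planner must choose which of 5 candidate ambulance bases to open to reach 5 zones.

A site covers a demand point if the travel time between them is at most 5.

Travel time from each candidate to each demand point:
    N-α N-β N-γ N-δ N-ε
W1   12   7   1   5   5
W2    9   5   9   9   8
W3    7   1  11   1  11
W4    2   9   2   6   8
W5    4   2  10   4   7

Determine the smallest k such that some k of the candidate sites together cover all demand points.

Coverage sets (demand points within 5 of each site):
  W1: {N-γ, N-δ, N-ε}
  W2: {N-β}
  W3: {N-β, N-δ}
  W4: {N-α, N-γ}
  W5: {N-α, N-β, N-δ}
No single site covers all 5 demand points.
But {W1, W5} covers everything, so the minimum is 2.

2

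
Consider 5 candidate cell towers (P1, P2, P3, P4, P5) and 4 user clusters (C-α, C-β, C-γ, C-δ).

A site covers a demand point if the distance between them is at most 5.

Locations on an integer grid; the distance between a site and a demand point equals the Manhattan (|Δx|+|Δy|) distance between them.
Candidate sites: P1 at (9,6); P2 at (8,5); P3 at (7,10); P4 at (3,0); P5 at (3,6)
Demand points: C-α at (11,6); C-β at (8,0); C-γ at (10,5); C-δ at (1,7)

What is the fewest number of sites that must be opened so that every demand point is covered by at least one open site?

2

Coverage sets (demand points within 5 of each site):
  P1: {C-α, C-γ}
  P2: {C-α, C-β, C-γ}
  P3: {}
  P4: {C-β}
  P5: {C-δ}
No single site covers all 4 demand points.
But {P2, P5} covers everything, so the minimum is 2.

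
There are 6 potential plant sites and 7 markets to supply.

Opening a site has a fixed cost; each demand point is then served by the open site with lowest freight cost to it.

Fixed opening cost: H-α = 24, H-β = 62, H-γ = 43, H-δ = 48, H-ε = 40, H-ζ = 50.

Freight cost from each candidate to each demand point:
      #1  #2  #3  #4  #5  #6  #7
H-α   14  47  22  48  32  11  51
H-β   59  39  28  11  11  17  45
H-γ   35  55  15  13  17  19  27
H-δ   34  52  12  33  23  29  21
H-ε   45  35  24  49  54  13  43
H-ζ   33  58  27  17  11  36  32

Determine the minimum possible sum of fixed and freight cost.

Open {H-α, H-γ}: assign each demand point to its cheapest open site.
  #1→H-α 14, #2→H-α 47, #3→H-γ 15, #4→H-γ 13, #5→H-γ 17, #6→H-α 11, #7→H-γ 27
  freight cost 144, fixed 67 → total 211.
Compare {H-γ}: freight cost 181 + fixed 43 = 224.
Compare {H-α, H-ζ}: freight cost 154 + fixed 74 = 228.
Compare {H-α, H-δ}: freight cost 161 + fixed 72 = 233.
All other subsets cost ≥ 224. Minimum total cost: 211.

211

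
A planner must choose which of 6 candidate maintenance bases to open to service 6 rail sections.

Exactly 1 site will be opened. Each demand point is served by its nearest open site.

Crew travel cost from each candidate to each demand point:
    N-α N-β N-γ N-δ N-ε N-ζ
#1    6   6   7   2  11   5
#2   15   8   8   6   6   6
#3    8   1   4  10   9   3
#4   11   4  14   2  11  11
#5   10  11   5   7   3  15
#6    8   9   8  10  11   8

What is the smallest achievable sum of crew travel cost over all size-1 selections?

35

Open {#3}.
  N-α→#3 8, N-β→#3 1, N-γ→#3 4, N-δ→#3 10, N-ε→#3 9, N-ζ→#3 3  ⇒ total 35.
Compare {#1}: total 37.
Compare {#2}: total 49.
No size-1 selection does better; minimum is 35.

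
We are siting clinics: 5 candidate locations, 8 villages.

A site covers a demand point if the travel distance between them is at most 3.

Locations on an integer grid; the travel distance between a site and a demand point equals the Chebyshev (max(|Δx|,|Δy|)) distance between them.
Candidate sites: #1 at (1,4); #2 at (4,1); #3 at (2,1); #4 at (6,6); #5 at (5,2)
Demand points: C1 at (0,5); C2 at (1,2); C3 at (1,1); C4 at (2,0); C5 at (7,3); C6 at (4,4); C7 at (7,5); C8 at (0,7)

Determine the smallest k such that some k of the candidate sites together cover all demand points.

2

Coverage sets (demand points within 3 of each site):
  #1: {C1, C2, C3, C6, C8}
  #2: {C2, C3, C4, C5, C6}
  #3: {C2, C3, C4, C6}
  #4: {C5, C6, C7}
  #5: {C4, C5, C6, C7}
No single site covers all 8 demand points.
But {#1, #5} covers everything, so the minimum is 2.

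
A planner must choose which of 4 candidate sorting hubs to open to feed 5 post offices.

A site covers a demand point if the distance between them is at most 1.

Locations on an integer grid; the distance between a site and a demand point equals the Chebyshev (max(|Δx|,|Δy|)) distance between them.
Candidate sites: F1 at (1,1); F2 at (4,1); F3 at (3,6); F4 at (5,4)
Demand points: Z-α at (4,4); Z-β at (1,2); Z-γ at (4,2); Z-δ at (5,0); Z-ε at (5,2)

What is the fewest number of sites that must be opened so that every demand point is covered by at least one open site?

Coverage sets (demand points within 1 of each site):
  F1: {Z-β}
  F2: {Z-γ, Z-δ, Z-ε}
  F3: {}
  F4: {Z-α}
No 2 sites suffice: every size-2 union leaves at least one demand point uncovered.
But {F1, F2, F4} covers everything, so the minimum is 3.

3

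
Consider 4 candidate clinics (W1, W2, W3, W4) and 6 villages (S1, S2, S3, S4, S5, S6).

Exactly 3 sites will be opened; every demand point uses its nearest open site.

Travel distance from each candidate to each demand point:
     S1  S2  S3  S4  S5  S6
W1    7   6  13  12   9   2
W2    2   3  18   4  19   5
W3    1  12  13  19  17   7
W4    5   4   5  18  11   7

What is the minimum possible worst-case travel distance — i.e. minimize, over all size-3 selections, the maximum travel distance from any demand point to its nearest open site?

9

Open {W1, W2, W4}.
  Farthest demand point is S5 at travel distance 9 (to W1); all others are ≤ 9.
With {W2, W3, W4} the worst case is 11.
With {W1, W3, W4} the worst case is 12.
No size-3 selection achieves below 9.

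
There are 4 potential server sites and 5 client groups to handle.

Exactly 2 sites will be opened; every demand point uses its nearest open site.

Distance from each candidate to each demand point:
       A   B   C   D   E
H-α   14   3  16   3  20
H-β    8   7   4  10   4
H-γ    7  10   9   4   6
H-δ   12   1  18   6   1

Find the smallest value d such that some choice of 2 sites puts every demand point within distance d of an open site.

7

Open {H-β, H-γ}.
  Farthest demand point is A at distance 7 (to H-γ); all others are ≤ 7.
With {H-α, H-β} the worst case is 8.
With {H-β, H-δ} the worst case is 8.
No size-2 selection achieves below 7.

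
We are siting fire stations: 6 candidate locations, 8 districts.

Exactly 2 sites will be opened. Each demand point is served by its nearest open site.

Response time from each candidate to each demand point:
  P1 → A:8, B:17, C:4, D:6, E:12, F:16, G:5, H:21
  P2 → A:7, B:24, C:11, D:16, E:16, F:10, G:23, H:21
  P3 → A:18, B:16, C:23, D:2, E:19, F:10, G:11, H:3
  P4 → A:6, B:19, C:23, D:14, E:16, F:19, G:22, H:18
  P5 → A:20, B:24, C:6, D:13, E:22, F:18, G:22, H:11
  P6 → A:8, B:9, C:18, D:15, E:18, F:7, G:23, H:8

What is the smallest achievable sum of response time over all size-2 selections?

Open {P1, P6}.
  A→P1 8, B→P6 9, C→P1 4, D→P1 6, E→P1 12, F→P6 7, G→P1 5, H→P6 8  ⇒ total 59.
Compare {P1, P3}: total 60.
Compare {P2, P3}: total 76.
No size-2 selection does better; minimum is 59.

59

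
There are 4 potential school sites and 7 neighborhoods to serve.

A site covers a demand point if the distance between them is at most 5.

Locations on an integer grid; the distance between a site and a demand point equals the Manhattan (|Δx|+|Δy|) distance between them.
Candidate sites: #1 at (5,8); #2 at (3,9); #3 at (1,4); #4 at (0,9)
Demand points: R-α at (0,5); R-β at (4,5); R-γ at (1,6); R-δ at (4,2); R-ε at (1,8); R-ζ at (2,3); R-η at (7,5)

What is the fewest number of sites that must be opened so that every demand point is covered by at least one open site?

2

Coverage sets (demand points within 5 of each site):
  #1: {R-β, R-ε, R-η}
  #2: {R-β, R-γ, R-ε}
  #3: {R-α, R-β, R-γ, R-δ, R-ε, R-ζ}
  #4: {R-α, R-γ, R-ε}
No single site covers all 7 demand points.
But {#1, #3} covers everything, so the minimum is 2.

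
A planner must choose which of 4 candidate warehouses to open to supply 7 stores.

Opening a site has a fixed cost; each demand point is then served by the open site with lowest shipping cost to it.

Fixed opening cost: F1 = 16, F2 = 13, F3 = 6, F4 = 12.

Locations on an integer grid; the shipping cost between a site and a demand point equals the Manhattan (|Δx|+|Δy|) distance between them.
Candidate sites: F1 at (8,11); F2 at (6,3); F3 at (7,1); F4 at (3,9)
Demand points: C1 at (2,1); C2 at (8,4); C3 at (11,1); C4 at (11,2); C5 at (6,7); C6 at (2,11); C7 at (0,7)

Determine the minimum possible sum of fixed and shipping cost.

Open {F3, F4}: assign each demand point to its cheapest open site.
  C1→F3 5, C2→F3 4, C3→F3 4, C4→F3 5, C5→F4 5, C6→F4 3, C7→F4 5
  shipping cost 31, fixed 18 → total 49.
Compare {F3}: shipping cost 53 + fixed 6 = 59.
Compare {F2, F4}: shipping cost 34 + fixed 25 = 59.
Compare {F2, F3, F4}: shipping cost 29 + fixed 31 = 60.
All other subsets cost ≥ 59. Minimum total cost: 49.

49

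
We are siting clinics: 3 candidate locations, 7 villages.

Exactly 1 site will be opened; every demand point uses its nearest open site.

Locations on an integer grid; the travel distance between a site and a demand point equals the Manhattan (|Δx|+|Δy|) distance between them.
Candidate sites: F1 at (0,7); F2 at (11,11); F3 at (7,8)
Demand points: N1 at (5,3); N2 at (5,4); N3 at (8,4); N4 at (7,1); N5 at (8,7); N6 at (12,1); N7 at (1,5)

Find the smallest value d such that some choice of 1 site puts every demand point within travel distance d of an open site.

Open {F3}.
  Farthest demand point is N6 at travel distance 12 (to F3); all others are ≤ 12.
With {F2} the worst case is 16.
With {F1} the worst case is 18.
No size-1 selection achieves below 12.

12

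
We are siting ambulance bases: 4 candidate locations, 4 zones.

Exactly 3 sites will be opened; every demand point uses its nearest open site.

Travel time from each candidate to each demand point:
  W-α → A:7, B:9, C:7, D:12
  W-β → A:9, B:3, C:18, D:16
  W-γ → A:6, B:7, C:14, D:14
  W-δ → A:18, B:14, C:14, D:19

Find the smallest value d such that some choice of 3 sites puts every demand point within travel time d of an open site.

Open {W-α, W-β, W-γ}.
  Farthest demand point is D at travel time 12 (to W-α); all others are ≤ 12.
With {W-α, W-β, W-δ} the worst case is 12.
With {W-α, W-γ, W-δ} the worst case is 12.
No size-3 selection achieves below 12.

12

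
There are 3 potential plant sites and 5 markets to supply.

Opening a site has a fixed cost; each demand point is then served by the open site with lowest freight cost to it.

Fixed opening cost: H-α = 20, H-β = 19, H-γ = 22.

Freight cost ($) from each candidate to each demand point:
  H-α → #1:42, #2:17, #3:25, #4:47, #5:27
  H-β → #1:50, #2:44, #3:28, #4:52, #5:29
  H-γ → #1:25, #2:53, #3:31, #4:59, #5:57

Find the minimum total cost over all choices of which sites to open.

Open {H-α}: assign each demand point to its cheapest open site.
  #1→H-α 42, #2→H-α 17, #3→H-α 25, #4→H-α 47, #5→H-α 27
  freight cost 158, fixed 20 → total 178.
Compare {H-α, H-γ}: freight cost 141 + fixed 42 = 183.
Compare {H-α, H-β}: freight cost 158 + fixed 39 = 197.
Compare {H-α, H-β, H-γ}: freight cost 141 + fixed 61 = 202.
All other subsets cost ≥ 183. Minimum total cost: 178.

178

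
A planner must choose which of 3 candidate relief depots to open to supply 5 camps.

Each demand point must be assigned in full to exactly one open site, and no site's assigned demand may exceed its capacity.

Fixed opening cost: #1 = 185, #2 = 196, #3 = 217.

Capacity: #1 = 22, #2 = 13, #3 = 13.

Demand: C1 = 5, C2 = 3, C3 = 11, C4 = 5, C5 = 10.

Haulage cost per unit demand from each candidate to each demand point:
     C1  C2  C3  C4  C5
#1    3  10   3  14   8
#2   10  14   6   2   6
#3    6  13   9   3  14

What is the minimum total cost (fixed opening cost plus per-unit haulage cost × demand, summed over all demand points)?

Open {#1, #2}; cheapest assignment that respects the capacities:
  #1 (cap 22, load 21): C3, C5 — cost 11×3 + 10×8 = 113
  #2 (cap 13, load 13): C1, C2, C4 — cost 5×10 + 3×14 + 5×2 = 102
  Shipping 215, fixed 381 → total 596.
  Any other capacity-feasible assignment to {#1, #2} ships for at least 215.
Compare {#1, #3}: its best feasible assignment gives total 599.
Compare {#1, #2, #3}: its best feasible assignment gives total 751.
Every other set of open sites that can feasibly serve all demand totals ≥ 599 even under its best assignment. Minimum: 596.

596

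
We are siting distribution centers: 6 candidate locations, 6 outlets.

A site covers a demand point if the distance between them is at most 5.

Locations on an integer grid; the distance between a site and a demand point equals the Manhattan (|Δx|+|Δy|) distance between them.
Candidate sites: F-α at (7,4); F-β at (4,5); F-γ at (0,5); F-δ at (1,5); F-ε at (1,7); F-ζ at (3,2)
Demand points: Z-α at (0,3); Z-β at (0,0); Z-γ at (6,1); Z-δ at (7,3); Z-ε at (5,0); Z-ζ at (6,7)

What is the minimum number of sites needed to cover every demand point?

2

Coverage sets (demand points within 5 of each site):
  F-α: {Z-γ, Z-δ, Z-ζ}
  F-β: {Z-δ, Z-ζ}
  F-γ: {Z-α, Z-β}
  F-δ: {Z-α}
  F-ε: {Z-α, Z-ζ}
  F-ζ: {Z-α, Z-β, Z-γ, Z-δ, Z-ε}
No single site covers all 6 demand points.
But {F-α, F-ζ} covers everything, so the minimum is 2.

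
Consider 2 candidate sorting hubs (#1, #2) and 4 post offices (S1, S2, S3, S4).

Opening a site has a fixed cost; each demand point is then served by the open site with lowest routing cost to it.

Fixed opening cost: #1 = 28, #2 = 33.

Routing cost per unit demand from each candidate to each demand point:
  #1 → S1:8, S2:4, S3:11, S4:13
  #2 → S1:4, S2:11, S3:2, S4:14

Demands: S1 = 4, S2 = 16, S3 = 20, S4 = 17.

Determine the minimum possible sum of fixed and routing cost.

402

Open {#1, #2}: assign each demand point to its cheapest open site.
  S1→#2 4×4=16, S2→#1 16×4=64, S3→#2 20×2=40, S4→#1 17×13=221
  routing cost 341, fixed 61 → total 402.
Compare {#2}: routing cost 470 + fixed 33 = 503.
Compare {#1}: routing cost 537 + fixed 28 = 565.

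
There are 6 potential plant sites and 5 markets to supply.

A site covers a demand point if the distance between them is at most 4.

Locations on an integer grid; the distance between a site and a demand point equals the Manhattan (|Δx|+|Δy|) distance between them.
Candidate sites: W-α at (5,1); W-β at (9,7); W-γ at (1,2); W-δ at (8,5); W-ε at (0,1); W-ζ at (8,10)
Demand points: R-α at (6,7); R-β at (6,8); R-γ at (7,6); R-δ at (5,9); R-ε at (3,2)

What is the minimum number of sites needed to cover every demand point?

3

Coverage sets (demand points within 4 of each site):
  W-α: {R-ε}
  W-β: {R-α, R-β, R-γ}
  W-γ: {R-ε}
  W-δ: {R-α, R-γ}
  W-ε: {R-ε}
  W-ζ: {R-β, R-δ}
No 2 sites suffice: every size-2 union leaves at least one demand point uncovered.
But {W-α, W-β, W-ζ} covers everything, so the minimum is 3.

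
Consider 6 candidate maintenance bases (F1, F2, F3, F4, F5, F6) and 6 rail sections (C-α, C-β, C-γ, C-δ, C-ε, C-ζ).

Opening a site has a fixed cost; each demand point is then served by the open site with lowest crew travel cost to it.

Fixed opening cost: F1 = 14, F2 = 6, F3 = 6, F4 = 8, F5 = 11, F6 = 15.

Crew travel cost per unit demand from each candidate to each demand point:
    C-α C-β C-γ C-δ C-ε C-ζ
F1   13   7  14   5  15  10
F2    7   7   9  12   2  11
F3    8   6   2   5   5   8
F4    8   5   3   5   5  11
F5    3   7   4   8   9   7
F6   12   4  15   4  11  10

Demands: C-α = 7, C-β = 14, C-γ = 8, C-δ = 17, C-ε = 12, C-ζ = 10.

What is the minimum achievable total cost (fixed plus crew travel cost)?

293

Open {F2, F3, F5, F6}: assign each demand point to its cheapest open site.
  C-α→F5 7×3=21, C-β→F6 14×4=56, C-γ→F3 8×2=16, C-δ→F6 17×4=68, C-ε→F2 12×2=24, C-ζ→F5 10×7=70
  crew travel cost 255, fixed 38 → total 293.
Compare {F2, F3, F4, F5, F6}: crew travel cost 255 + fixed 46 = 301.
Compare {F2, F5, F6}: crew travel cost 271 + fixed 32 = 303.
Compare {F2, F4, F5, F6}: crew travel cost 263 + fixed 40 = 303.
All other subsets cost ≥ 301. Minimum total cost: 293.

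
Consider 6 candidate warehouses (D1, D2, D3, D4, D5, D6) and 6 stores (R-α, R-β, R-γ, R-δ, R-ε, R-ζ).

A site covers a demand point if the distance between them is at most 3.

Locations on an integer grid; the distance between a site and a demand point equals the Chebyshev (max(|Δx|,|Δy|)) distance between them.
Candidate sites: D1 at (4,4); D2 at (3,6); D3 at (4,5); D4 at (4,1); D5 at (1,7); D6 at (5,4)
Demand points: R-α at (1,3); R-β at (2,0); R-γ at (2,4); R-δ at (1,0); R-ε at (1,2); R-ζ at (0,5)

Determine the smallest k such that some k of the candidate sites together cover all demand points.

2

Coverage sets (demand points within 3 of each site):
  D1: {R-α, R-γ, R-ε}
  D2: {R-α, R-γ, R-ζ}
  D3: {R-α, R-γ, R-ε}
  D4: {R-α, R-β, R-γ, R-δ, R-ε}
  D5: {R-γ, R-ζ}
  D6: {R-γ}
No single site covers all 6 demand points.
But {D2, D4} covers everything, so the minimum is 2.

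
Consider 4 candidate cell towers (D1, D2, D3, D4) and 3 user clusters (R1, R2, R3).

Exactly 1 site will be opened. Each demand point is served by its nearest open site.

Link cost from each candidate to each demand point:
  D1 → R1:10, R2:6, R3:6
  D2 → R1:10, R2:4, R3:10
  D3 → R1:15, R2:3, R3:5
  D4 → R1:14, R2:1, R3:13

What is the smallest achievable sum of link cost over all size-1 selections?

Open {D1}.
  R1→D1 10, R2→D1 6, R3→D1 6  ⇒ total 22.
Compare {D3}: total 23.
Compare {D2}: total 24.
No size-1 selection does better; minimum is 22.

22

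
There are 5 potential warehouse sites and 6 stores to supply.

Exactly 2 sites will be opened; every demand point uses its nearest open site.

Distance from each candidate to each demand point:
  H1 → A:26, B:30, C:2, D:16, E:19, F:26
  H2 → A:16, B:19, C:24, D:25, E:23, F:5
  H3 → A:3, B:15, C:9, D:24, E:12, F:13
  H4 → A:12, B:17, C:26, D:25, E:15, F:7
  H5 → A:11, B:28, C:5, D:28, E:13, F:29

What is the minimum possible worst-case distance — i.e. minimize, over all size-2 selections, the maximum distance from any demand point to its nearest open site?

Open {H1, H3}.
  Farthest demand point is D at distance 16 (to H1); all others are ≤ 16.
With {H1, H4} the worst case is 17.
With {H1, H2} the worst case is 19.
No size-2 selection achieves below 16.

16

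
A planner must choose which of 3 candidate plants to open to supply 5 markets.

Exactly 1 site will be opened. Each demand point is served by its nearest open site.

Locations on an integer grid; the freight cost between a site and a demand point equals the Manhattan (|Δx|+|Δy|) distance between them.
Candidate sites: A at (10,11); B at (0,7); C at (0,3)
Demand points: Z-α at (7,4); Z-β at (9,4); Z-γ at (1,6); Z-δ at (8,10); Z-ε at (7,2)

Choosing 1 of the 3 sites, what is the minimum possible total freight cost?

Open {C}.
  Z-α→C 8, Z-β→C 10, Z-γ→C 4, Z-δ→C 15, Z-ε→C 8  ⇒ total 45.
Compare {A}: total 47.
Compare {B}: total 47.

45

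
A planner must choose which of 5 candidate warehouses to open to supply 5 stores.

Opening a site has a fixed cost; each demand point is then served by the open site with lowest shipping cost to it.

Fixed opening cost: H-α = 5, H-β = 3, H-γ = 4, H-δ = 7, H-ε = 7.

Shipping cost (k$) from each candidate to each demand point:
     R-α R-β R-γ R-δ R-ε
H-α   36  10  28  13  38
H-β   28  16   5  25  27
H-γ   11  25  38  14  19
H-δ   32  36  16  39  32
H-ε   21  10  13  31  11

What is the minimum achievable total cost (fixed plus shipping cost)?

65

Open {H-β, H-γ, H-ε}: assign each demand point to its cheapest open site.
  R-α→H-γ 11, R-β→H-ε 10, R-γ→H-β 5, R-δ→H-γ 14, R-ε→H-ε 11
  shipping cost 51, fixed 14 → total 65.
Compare {H-α, H-β, H-γ, H-ε}: shipping cost 50 + fixed 19 = 69.
Compare {H-γ, H-ε}: shipping cost 59 + fixed 11 = 70.
Compare {H-α, H-β, H-γ}: shipping cost 58 + fixed 12 = 70.
All other subsets cost ≥ 69. Minimum total cost: 65.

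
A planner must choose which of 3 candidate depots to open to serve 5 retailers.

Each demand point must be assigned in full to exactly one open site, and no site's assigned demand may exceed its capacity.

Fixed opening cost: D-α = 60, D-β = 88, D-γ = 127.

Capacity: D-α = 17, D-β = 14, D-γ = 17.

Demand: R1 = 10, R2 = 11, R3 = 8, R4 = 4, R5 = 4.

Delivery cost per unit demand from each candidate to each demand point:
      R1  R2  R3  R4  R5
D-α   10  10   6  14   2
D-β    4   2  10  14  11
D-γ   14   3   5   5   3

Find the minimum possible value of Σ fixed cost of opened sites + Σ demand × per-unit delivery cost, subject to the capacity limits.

Open {D-α, D-β, D-γ}; cheapest assignment that respects the capacities:
  D-α (cap 17, load 12): R3, R5 — cost 8×6 + 4×2 = 56
  D-β (cap 14, load 10): R1 — cost 10×4 = 40
  D-γ (cap 17, load 15): R2, R4 — cost 11×3 + 4×5 = 53
  Shipping 149, fixed 275 → total 424.
  Any other capacity-feasible assignment to {D-α, D-β, D-γ} ships for at least 149.
Total demand is 37 and no other set of sites has combined capacity ≥ 37, so {D-α, D-β, D-γ} is the only feasible choice of open sites. Minimum: 424.

424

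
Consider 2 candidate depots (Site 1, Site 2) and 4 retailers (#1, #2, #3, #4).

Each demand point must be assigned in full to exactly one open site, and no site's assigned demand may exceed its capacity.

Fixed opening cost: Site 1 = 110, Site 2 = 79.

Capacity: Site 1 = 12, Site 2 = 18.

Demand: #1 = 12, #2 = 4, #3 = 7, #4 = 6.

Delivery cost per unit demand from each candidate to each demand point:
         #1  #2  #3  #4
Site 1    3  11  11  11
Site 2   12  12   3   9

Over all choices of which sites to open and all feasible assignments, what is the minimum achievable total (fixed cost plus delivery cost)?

348

Open {Site 1, Site 2}; cheapest assignment that respects the capacities:
  Site 1 (cap 12, load 12): #1 — cost 12×3 = 36
  Site 2 (cap 18, load 17): #2, #3, #4 — cost 4×12 + 7×3 + 6×9 = 123
  Shipping 159, fixed 189 → total 348.
  Any other capacity-feasible assignment to {Site 1, Site 2} ships for at least 159.
Total demand is 29 and no other set of sites has combined capacity ≥ 29, so {Site 1, Site 2} is the only feasible choice of open sites. Minimum: 348.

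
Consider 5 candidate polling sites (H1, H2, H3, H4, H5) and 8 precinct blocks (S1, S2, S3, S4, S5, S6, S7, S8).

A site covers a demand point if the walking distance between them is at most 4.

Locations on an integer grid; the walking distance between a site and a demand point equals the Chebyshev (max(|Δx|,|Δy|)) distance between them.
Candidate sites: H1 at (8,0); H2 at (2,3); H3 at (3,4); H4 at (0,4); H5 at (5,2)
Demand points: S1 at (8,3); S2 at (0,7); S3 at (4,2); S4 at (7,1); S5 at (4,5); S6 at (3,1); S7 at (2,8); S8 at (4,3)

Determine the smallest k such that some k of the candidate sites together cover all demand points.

2

Coverage sets (demand points within 4 of each site):
  H1: {S1, S3, S4, S8}
  H2: {S2, S3, S5, S6, S8}
  H3: {S2, S3, S4, S5, S6, S7, S8}
  H4: {S2, S3, S5, S6, S7, S8}
  H5: {S1, S3, S4, S5, S6, S8}
No single site covers all 8 demand points.
But {H1, H3} covers everything, so the minimum is 2.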